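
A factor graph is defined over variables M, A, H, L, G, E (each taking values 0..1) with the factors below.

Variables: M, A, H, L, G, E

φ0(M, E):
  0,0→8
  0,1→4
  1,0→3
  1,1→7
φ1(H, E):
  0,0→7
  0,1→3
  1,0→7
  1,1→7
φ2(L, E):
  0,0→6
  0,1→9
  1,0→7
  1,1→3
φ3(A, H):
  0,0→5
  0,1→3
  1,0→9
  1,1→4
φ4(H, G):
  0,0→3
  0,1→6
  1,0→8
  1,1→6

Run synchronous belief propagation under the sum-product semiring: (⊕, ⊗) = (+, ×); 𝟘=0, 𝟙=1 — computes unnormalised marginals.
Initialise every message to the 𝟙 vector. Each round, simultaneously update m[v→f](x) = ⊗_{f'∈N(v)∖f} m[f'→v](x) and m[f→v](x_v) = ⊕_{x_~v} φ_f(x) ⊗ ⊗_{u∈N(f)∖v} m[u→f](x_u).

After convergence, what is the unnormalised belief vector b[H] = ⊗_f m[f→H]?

init: all messages = 𝟙 over 2 values
r1 m[φ0→M] = [12, 10]
r1 m[φ0→E] = [11, 11]
r1 m[φ1→H] = [10, 14]
r1 m[φ1→E] = [14, 10]
r1 m[φ2→L] = [15, 10]
r1 m[φ2→E] = [13, 12]
r1 m[φ3→A] = [8, 13]
r1 m[φ3→H] = [14, 7]
r1 m[φ4→H] = [9, 14]
r1 m[φ4→G] = [11, 12]
r1 m[M→φ0] = [1, 1]
r1 m[A→φ3] = [1, 1]
r1 m[H→φ1] = [1, 1]
r1 m[H→φ3] = [1, 1]
r1 m[H→φ4] = [1, 1]
r1 m[L→φ2] = [1, 1]
r1 m[G→φ4] = [1, 1]
r1 m[E→φ0] = [1, 1]
r1 m[E→φ1] = [1, 1]
r1 m[E→φ2] = [1, 1]
r2 m[φ0→M] = [12, 10]
r2 m[φ0→E] = [11, 11]
r2 m[φ1→H] = [10, 14]
r2 m[φ1→E] = [14, 10]
r2 m[φ2→L] = [15, 10]
r2 m[φ2→E] = [13, 12]
r2 m[φ3→A] = [8, 13]
r2 m[φ3→H] = [14, 7]
r2 m[φ4→H] = [9, 14]
r2 m[φ4→G] = [11, 12]
r2 m[M→φ0] = [1, 1]
r2 m[A→φ3] = [1, 1]
r2 m[H→φ1] = [126, 98]
r2 m[H→φ3] = [90, 196]
r2 m[H→φ4] = [140, 98]
r2 m[L→φ2] = [1, 1]
r2 m[G→φ4] = [1, 1]
r2 m[E→φ0] = [182, 120]
r2 m[E→φ1] = [143, 132]
r2 m[E→φ2] = [154, 110]
r3 m[φ0→M] = [1936, 1386]
r3 m[φ0→E] = [11, 11]
r3 m[φ1→H] = [1397, 1925]
r3 m[φ1→E] = [1568, 1064]
r3 m[φ2→L] = [1914, 1408]
r3 m[φ2→E] = [13, 12]
r3 m[φ3→A] = [1038, 1594]
r3 m[φ3→H] = [14, 7]
r3 m[φ4→H] = [9, 14]
r3 m[φ4→G] = [1204, 1428]
r3 m[M→φ0] = [1, 1]
r3 m[A→φ3] = [1, 1]
r3 m[H→φ1] = [126, 98]
r3 m[H→φ3] = [90, 196]
r3 m[H→φ4] = [140, 98]
r3 m[L→φ2] = [1, 1]
r3 m[G→φ4] = [1, 1]
r3 m[E→φ0] = [182, 120]
r3 m[E→φ1] = [143, 132]
r3 m[E→φ2] = [154, 110]
r4 m[φ0→M] = [1936, 1386]
r4 m[φ0→E] = [11, 11]
r4 m[φ1→H] = [1397, 1925]
r4 m[φ1→E] = [1568, 1064]
r4 m[φ2→L] = [1914, 1408]
r4 m[φ2→E] = [13, 12]
r4 m[φ3→A] = [1038, 1594]
r4 m[φ3→H] = [14, 7]
r4 m[φ4→H] = [9, 14]
r4 m[φ4→G] = [1204, 1428]
r4 m[M→φ0] = [1, 1]
r4 m[A→φ3] = [1, 1]
r4 m[H→φ1] = [126, 98]
r4 m[H→φ3] = [12573, 26950]
r4 m[H→φ4] = [19558, 13475]
r4 m[L→φ2] = [1, 1]
r4 m[G→φ4] = [1, 1]
r4 m[E→φ0] = [20384, 12768]
r4 m[E→φ1] = [143, 132]
r4 m[E→φ2] = [17248, 11704]
r5 m[φ0→M] = [214144, 150528]
r5 m[φ0→E] = [11, 11]
r5 m[φ1→H] = [1397, 1925]
r5 m[φ1→E] = [1568, 1064]
r5 m[φ2→L] = [208824, 155848]
r5 m[φ2→E] = [13, 12]
r5 m[φ3→A] = [143715, 220957]
r5 m[φ3→H] = [14, 7]
r5 m[φ4→H] = [9, 14]
r5 m[φ4→G] = [166474, 198198]
r5 m[M→φ0] = [1, 1]
r5 m[A→φ3] = [1, 1]
r5 m[H→φ1] = [126, 98]
r5 m[H→φ3] = [12573, 26950]
r5 m[H→φ4] = [19558, 13475]
r5 m[L→φ2] = [1, 1]
r5 m[G→φ4] = [1, 1]
r5 m[E→φ0] = [20384, 12768]
r5 m[E→φ1] = [143, 132]
r5 m[E→φ2] = [17248, 11704]
r6 m[φ0→M] = [214144, 150528]
r6 m[φ0→E] = [11, 11]
r6 m[φ1→H] = [1397, 1925]
r6 m[φ1→E] = [1568, 1064]
r6 m[φ2→L] = [208824, 155848]
r6 m[φ2→E] = [13, 12]
r6 m[φ3→A] = [143715, 220957]
r6 m[φ3→H] = [14, 7]
r6 m[φ4→H] = [9, 14]
r6 m[φ4→G] = [166474, 198198]
r6 m[M→φ0] = [1, 1]
r6 m[A→φ3] = [1, 1]
r6 m[H→φ1] = [126, 98]
r6 m[H→φ3] = [12573, 26950]
r6 m[H→φ4] = [19558, 13475]
r6 m[L→φ2] = [1, 1]
r6 m[G→φ4] = [1, 1]
r6 m[E→φ0] = [20384, 12768]
r6 m[E→φ1] = [143, 132]
r6 m[E→φ2] = [17248, 11704]
fixed point reached at round 6
b[H] = ⊗ incoming = [176022, 188650]

b[H] = [176022, 188650]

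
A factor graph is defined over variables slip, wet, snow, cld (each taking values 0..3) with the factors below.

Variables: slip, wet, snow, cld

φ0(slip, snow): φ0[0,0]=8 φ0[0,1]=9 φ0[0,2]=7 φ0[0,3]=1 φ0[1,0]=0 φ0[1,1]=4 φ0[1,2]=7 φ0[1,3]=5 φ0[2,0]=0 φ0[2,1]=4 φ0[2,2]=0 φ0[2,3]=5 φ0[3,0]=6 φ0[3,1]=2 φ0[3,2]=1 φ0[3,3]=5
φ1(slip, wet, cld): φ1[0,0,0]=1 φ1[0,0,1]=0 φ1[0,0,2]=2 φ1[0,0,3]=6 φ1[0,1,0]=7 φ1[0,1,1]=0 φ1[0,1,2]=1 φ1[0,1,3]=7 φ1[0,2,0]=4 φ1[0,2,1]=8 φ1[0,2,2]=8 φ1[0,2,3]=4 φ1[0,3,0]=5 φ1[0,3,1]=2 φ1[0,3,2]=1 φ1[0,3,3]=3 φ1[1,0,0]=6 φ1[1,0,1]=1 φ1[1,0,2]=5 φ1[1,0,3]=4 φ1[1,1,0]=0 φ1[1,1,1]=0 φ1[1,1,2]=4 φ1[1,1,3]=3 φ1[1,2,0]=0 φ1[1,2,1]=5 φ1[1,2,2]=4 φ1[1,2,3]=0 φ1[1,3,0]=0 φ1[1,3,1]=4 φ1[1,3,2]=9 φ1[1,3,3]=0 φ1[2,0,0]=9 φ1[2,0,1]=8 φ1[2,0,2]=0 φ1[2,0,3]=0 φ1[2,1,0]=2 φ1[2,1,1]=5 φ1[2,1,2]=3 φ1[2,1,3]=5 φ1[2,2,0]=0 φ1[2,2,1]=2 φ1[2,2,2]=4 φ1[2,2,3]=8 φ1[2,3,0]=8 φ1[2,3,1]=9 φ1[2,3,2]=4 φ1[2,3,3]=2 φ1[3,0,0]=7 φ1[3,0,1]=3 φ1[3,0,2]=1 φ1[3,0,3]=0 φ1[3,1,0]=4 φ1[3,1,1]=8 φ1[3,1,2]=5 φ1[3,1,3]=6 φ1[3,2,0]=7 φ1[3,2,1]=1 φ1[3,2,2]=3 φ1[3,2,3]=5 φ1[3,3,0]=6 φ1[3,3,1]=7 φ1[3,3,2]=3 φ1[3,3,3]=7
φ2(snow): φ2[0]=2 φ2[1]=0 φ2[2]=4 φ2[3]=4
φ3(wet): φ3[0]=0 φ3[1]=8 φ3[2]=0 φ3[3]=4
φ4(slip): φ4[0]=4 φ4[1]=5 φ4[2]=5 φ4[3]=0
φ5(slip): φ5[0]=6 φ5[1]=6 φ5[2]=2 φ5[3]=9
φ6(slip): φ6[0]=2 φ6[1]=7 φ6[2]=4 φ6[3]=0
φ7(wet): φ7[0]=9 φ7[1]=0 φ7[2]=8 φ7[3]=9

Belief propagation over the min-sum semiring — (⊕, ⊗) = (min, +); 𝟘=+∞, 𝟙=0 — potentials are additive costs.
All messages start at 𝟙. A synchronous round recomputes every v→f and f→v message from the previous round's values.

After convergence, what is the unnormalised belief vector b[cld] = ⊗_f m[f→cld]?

b[cld] = [21, 20, 21, 20]

init: all messages = 𝟙 over 4 values
r1 m[φ0→slip] = [1, 0, 0, 1]
r1 m[φ0→snow] = [0, 2, 0, 1]
r1 m[φ1→slip] = [0, 0, 0, 0]
r1 m[φ1→wet] = [0, 0, 0, 0]
r1 m[φ1→cld] = [0, 0, 0, 0]
r1 m[φ2→snow] = [2, 0, 4, 4]
r1 m[φ3→wet] = [0, 8, 0, 4]
r1 m[φ4→slip] = [4, 5, 5, 0]
r1 m[φ5→slip] = [6, 6, 2, 9]
r1 m[φ6→slip] = [2, 7, 4, 0]
r1 m[φ7→wet] = [9, 0, 8, 9]
r1 m[slip→φ0] = [0, 0, 0, 0]
r1 m[slip→φ1] = [0, 0, 0, 0]
r1 m[slip→φ4] = [0, 0, 0, 0]
r1 m[slip→φ5] = [0, 0, 0, 0]
r1 m[slip→φ6] = [0, 0, 0, 0]
r1 m[wet→φ1] = [0, 0, 0, 0]
r1 m[wet→φ3] = [0, 0, 0, 0]
r1 m[wet→φ7] = [0, 0, 0, 0]
r1 m[snow→φ0] = [0, 0, 0, 0]
r1 m[snow→φ2] = [0, 0, 0, 0]
r1 m[cld→φ1] = [0, 0, 0, 0]
r2 m[φ0→slip] = [1, 0, 0, 1]
r2 m[φ0→snow] = [0, 2, 0, 1]
r2 m[φ1→slip] = [0, 0, 0, 0]
r2 m[φ1→wet] = [0, 0, 0, 0]
r2 m[φ1→cld] = [0, 0, 0, 0]
r2 m[φ2→snow] = [2, 0, 4, 4]
r2 m[φ3→wet] = [0, 8, 0, 4]
r2 m[φ4→slip] = [4, 5, 5, 0]
r2 m[φ5→slip] = [6, 6, 2, 9]
r2 m[φ6→slip] = [2, 7, 4, 0]
r2 m[φ7→wet] = [9, 0, 8, 9]
r2 m[slip→φ0] = [12, 18, 11, 9]
r2 m[slip→φ1] = [13, 18, 11, 10]
r2 m[slip→φ4] = [9, 13, 6, 10]
r2 m[slip→φ5] = [7, 12, 9, 1]
r2 m[slip→φ6] = [11, 11, 7, 10]
r2 m[wet→φ1] = [9, 8, 8, 13]
r2 m[wet→φ3] = [9, 0, 8, 9]
r2 m[wet→φ7] = [0, 8, 0, 4]
r2 m[snow→φ0] = [2, 0, 4, 4]
r2 m[snow→φ2] = [0, 2, 0, 1]
r2 m[cld→φ1] = [0, 0, 0, 0]
r3 m[φ0→slip] = [5, 2, 2, 2]
r3 m[φ0→snow] = [11, 11, 10, 13]
r3 m[φ1→slip] = [8, 8, 8, 9]
r3 m[φ1→wet] = [10, 13, 11, 13]
r3 m[φ1→cld] = [19, 19, 20, 19]
r3 m[φ2→snow] = [2, 0, 4, 4]
r3 m[φ3→wet] = [0, 8, 0, 4]
r3 m[φ4→slip] = [4, 5, 5, 0]
r3 m[φ5→slip] = [6, 6, 2, 9]
r3 m[φ6→slip] = [2, 7, 4, 0]
r3 m[φ7→wet] = [9, 0, 8, 9]
r3 m[slip→φ0] = [12, 18, 11, 9]
r3 m[slip→φ1] = [13, 18, 11, 10]
r3 m[slip→φ4] = [9, 13, 6, 10]
r3 m[slip→φ5] = [7, 12, 9, 1]
r3 m[slip→φ6] = [11, 11, 7, 10]
r3 m[wet→φ1] = [9, 8, 8, 13]
r3 m[wet→φ3] = [9, 0, 8, 9]
r3 m[wet→φ7] = [0, 8, 0, 4]
r3 m[snow→φ0] = [2, 0, 4, 4]
r3 m[snow→φ2] = [0, 2, 0, 1]
r3 m[cld→φ1] = [0, 0, 0, 0]
r4 m[φ0→slip] = [5, 2, 2, 2]
r4 m[φ0→snow] = [11, 11, 10, 13]
r4 m[φ1→slip] = [8, 8, 8, 9]
r4 m[φ1→wet] = [10, 13, 11, 13]
r4 m[φ1→cld] = [19, 19, 20, 19]
r4 m[φ2→snow] = [2, 0, 4, 4]
r4 m[φ3→wet] = [0, 8, 0, 4]
r4 m[φ4→slip] = [4, 5, 5, 0]
r4 m[φ5→slip] = [6, 6, 2, 9]
r4 m[φ6→slip] = [2, 7, 4, 0]
r4 m[φ7→wet] = [9, 0, 8, 9]
r4 m[slip→φ0] = [20, 26, 19, 18]
r4 m[slip→φ1] = [17, 20, 13, 11]
r4 m[slip→φ4] = [21, 23, 16, 20]
r4 m[slip→φ5] = [19, 22, 19, 11]
r4 m[slip→φ6] = [23, 21, 17, 20]
r4 m[wet→φ1] = [9, 8, 8, 13]
r4 m[wet→φ3] = [19, 13, 19, 22]
r4 m[wet→φ7] = [10, 21, 11, 17]
r4 m[snow→φ0] = [2, 0, 4, 4]
r4 m[snow→φ2] = [11, 11, 10, 13]
r4 m[cld→φ1] = [0, 0, 0, 0]
r5 m[φ0→slip] = [5, 2, 2, 2]
r5 m[φ0→snow] = [19, 20, 19, 21]
r5 m[φ1→slip] = [8, 8, 8, 9]
r5 m[φ1→wet] = [11, 15, 12, 14]
r5 m[φ1→cld] = [21, 20, 21, 20]
r5 m[φ2→snow] = [2, 0, 4, 4]
r5 m[φ3→wet] = [0, 8, 0, 4]
r5 m[φ4→slip] = [4, 5, 5, 0]
r5 m[φ5→slip] = [6, 6, 2, 9]
r5 m[φ6→slip] = [2, 7, 4, 0]
r5 m[φ7→wet] = [9, 0, 8, 9]
r5 m[slip→φ0] = [20, 26, 19, 18]
r5 m[slip→φ1] = [17, 20, 13, 11]
r5 m[slip→φ4] = [21, 23, 16, 20]
r5 m[slip→φ5] = [19, 22, 19, 11]
r5 m[slip→φ6] = [23, 21, 17, 20]
r5 m[wet→φ1] = [9, 8, 8, 13]
r5 m[wet→φ3] = [19, 13, 19, 22]
r5 m[wet→φ7] = [10, 21, 11, 17]
r5 m[snow→φ0] = [2, 0, 4, 4]
r5 m[snow→φ2] = [11, 11, 10, 13]
r5 m[cld→φ1] = [0, 0, 0, 0]
r6 m[φ0→slip] = [5, 2, 2, 2]
r6 m[φ0→snow] = [19, 20, 19, 21]
r6 m[φ1→slip] = [8, 8, 8, 9]
r6 m[φ1→wet] = [11, 15, 12, 14]
r6 m[φ1→cld] = [21, 20, 21, 20]
r6 m[φ2→snow] = [2, 0, 4, 4]
r6 m[φ3→wet] = [0, 8, 0, 4]
r6 m[φ4→slip] = [4, 5, 5, 0]
r6 m[φ5→slip] = [6, 6, 2, 9]
r6 m[φ6→slip] = [2, 7, 4, 0]
r6 m[φ7→wet] = [9, 0, 8, 9]
r6 m[slip→φ0] = [20, 26, 19, 18]
r6 m[slip→φ1] = [17, 20, 13, 11]
r6 m[slip→φ4] = [21, 23, 16, 20]
r6 m[slip→φ5] = [19, 22, 19, 11]
r6 m[slip→φ6] = [23, 21, 17, 20]
r6 m[wet→φ1] = [9, 8, 8, 13]
r6 m[wet→φ3] = [20, 15, 20, 23]
r6 m[wet→φ7] = [11, 23, 12, 18]
r6 m[snow→φ0] = [2, 0, 4, 4]
r6 m[snow→φ2] = [19, 20, 19, 21]
r6 m[cld→φ1] = [0, 0, 0, 0]
r7 m[φ0→slip] = [5, 2, 2, 2]
r7 m[φ0→snow] = [19, 20, 19, 21]
r7 m[φ1→slip] = [8, 8, 8, 9]
r7 m[φ1→wet] = [11, 15, 12, 14]
r7 m[φ1→cld] = [21, 20, 21, 20]
r7 m[φ2→snow] = [2, 0, 4, 4]
r7 m[φ3→wet] = [0, 8, 0, 4]
r7 m[φ4→slip] = [4, 5, 5, 0]
r7 m[φ5→slip] = [6, 6, 2, 9]
r7 m[φ6→slip] = [2, 7, 4, 0]
r7 m[φ7→wet] = [9, 0, 8, 9]
r7 m[slip→φ0] = [20, 26, 19, 18]
r7 m[slip→φ1] = [17, 20, 13, 11]
r7 m[slip→φ4] = [21, 23, 16, 20]
r7 m[slip→φ5] = [19, 22, 19, 11]
r7 m[slip→φ6] = [23, 21, 17, 20]
r7 m[wet→φ1] = [9, 8, 8, 13]
r7 m[wet→φ3] = [20, 15, 20, 23]
r7 m[wet→φ7] = [11, 23, 12, 18]
r7 m[snow→φ0] = [2, 0, 4, 4]
r7 m[snow→φ2] = [19, 20, 19, 21]
r7 m[cld→φ1] = [0, 0, 0, 0]
fixed point reached at round 7
b[cld] = ⊗ incoming = [21, 20, 21, 20]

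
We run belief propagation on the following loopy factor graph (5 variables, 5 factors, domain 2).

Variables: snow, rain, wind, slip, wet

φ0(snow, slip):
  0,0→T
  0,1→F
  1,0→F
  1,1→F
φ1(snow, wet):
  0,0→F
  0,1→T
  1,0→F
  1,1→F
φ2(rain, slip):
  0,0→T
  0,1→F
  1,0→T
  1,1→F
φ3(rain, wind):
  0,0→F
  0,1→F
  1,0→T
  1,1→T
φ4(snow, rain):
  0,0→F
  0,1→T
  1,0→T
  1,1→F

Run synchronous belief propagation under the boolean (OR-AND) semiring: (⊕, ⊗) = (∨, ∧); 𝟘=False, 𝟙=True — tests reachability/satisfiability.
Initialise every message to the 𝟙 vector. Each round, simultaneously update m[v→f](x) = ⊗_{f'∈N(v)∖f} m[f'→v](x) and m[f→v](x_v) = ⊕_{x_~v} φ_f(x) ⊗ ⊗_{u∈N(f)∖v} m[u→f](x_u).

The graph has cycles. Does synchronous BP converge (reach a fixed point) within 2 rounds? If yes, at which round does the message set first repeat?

NOT CONVERGED within 2 rounds

init: all messages = 𝟙 over 2 values
r1 m[φ0→snow] = [T, F]
r1 m[φ0→slip] = [T, F]
r1 m[φ1→snow] = [T, F]
r1 m[φ1→wet] = [F, T]
r1 m[φ2→rain] = [T, T]
r1 m[φ2→slip] = [T, F]
r1 m[φ3→rain] = [F, T]
r1 m[φ3→wind] = [T, T]
r1 m[φ4→snow] = [T, T]
r1 m[φ4→rain] = [T, T]
r1 m[snow→φ0] = [T, T]
r1 m[snow→φ1] = [T, T]
r1 m[snow→φ4] = [T, T]
r1 m[rain→φ2] = [T, T]
r1 m[rain→φ3] = [T, T]
r1 m[rain→φ4] = [T, T]
r1 m[wind→φ3] = [T, T]
r1 m[slip→φ0] = [T, T]
r1 m[slip→φ2] = [T, T]
r1 m[wet→φ1] = [T, T]
r2 m[φ0→snow] = [T, F]
r2 m[φ0→slip] = [T, F]
r2 m[φ1→snow] = [T, F]
r2 m[φ1→wet] = [F, T]
r2 m[φ2→rain] = [T, T]
r2 m[φ2→slip] = [T, F]
r2 m[φ3→rain] = [F, T]
r2 m[φ3→wind] = [T, T]
r2 m[φ4→snow] = [T, T]
r2 m[φ4→rain] = [T, T]
r2 m[snow→φ0] = [T, F]
r2 m[snow→φ1] = [T, F]
r2 m[snow→φ4] = [T, F]
r2 m[rain→φ2] = [F, T]
r2 m[rain→φ3] = [T, T]
r2 m[rain→φ4] = [F, T]
r2 m[wind→φ3] = [T, T]
r2 m[slip→φ0] = [T, F]
r2 m[slip→φ2] = [T, F]
r2 m[wet→φ1] = [T, T]
no fixed point within 2 rounds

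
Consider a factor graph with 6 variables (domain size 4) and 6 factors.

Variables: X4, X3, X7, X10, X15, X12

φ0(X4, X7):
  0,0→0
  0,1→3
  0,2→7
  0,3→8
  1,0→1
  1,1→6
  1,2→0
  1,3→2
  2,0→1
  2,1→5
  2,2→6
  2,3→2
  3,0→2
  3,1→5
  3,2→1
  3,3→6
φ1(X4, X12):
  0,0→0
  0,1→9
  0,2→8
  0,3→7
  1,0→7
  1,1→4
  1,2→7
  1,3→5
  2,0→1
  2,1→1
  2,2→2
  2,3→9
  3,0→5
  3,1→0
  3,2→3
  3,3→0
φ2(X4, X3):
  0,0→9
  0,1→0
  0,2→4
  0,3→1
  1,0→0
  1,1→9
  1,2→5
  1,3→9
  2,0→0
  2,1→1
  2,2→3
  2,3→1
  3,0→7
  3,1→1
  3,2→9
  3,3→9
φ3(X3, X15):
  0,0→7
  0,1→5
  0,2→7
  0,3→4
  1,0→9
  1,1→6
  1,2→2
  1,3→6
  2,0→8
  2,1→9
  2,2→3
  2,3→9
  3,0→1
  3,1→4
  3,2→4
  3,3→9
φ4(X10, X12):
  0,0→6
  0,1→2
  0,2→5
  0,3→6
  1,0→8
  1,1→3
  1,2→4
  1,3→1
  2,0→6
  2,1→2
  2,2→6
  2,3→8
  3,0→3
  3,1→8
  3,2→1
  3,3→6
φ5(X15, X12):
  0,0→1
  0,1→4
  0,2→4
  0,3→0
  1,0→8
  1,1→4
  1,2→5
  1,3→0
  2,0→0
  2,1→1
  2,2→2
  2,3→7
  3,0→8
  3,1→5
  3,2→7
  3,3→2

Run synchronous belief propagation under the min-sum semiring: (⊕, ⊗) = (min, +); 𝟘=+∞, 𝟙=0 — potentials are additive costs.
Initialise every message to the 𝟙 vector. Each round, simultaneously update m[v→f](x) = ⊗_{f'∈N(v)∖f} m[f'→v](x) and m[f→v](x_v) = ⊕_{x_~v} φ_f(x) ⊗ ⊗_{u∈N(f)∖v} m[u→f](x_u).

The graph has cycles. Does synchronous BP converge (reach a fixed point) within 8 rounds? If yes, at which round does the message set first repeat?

NOT CONVERGED within 8 rounds

init: all messages = 𝟙 over 4 values
r1 m[φ0→X4] = [0, 0, 1, 1]
r1 m[φ0→X7] = [0, 3, 0, 2]
r1 m[φ1→X4] = [0, 4, 1, 0]
r1 m[φ1→X12] = [0, 0, 2, 0]
r1 m[φ2→X4] = [0, 0, 0, 1]
r1 m[φ2→X3] = [0, 0, 3, 1]
r1 m[φ3→X3] = [4, 2, 3, 1]
r1 m[φ3→X15] = [1, 4, 2, 4]
r1 m[φ4→X10] = [2, 1, 2, 1]
r1 m[φ4→X12] = [3, 2, 1, 1]
r1 m[φ5→X15] = [0, 0, 0, 2]
r1 m[φ5→X12] = [0, 1, 2, 0]
r1 m[X4→φ0] = [0, 0, 0, 0]
r1 m[X4→φ1] = [0, 0, 0, 0]
r1 m[X4→φ2] = [0, 0, 0, 0]
r1 m[X3→φ2] = [0, 0, 0, 0]
r1 m[X3→φ3] = [0, 0, 0, 0]
r1 m[X7→φ0] = [0, 0, 0, 0]
r1 m[X10→φ4] = [0, 0, 0, 0]
r1 m[X15→φ3] = [0, 0, 0, 0]
r1 m[X15→φ5] = [0, 0, 0, 0]
r1 m[X12→φ1] = [0, 0, 0, 0]
r1 m[X12→φ4] = [0, 0, 0, 0]
r1 m[X12→φ5] = [0, 0, 0, 0]
r2 m[φ0→X4] = [0, 0, 1, 1]
r2 m[φ0→X7] = [0, 3, 0, 2]
r2 m[φ1→X4] = [0, 4, 1, 0]
r2 m[φ1→X12] = [0, 0, 2, 0]
r2 m[φ2→X4] = [0, 0, 0, 1]
r2 m[φ2→X3] = [0, 0, 3, 1]
r2 m[φ3→X3] = [4, 2, 3, 1]
r2 m[φ3→X15] = [1, 4, 2, 4]
r2 m[φ4→X10] = [2, 1, 2, 1]
r2 m[φ4→X12] = [3, 2, 1, 1]
r2 m[φ5→X15] = [0, 0, 0, 2]
r2 m[φ5→X12] = [0, 1, 2, 0]
r2 m[X4→φ0] = [0, 4, 1, 1]
r2 m[X4→φ1] = [0, 0, 1, 2]
r2 m[X4→φ2] = [0, 4, 2, 1]
r2 m[X3→φ2] = [4, 2, 3, 1]
r2 m[X3→φ3] = [0, 0, 3, 1]
r2 m[X7→φ0] = [0, 0, 0, 0]
r2 m[X10→φ4] = [0, 0, 0, 0]
r2 m[X15→φ3] = [0, 0, 0, 2]
r2 m[X15→φ5] = [1, 4, 2, 4]
r2 m[X12→φ1] = [3, 3, 3, 1]
r2 m[X12→φ4] = [0, 1, 4, 0]
r2 m[X12→φ5] = [3, 2, 3, 1]
r3 m[φ0→X4] = [0, 0, 1, 1]
r3 m[φ0→X7] = [0, 3, 2, 3]
r3 m[φ1→X4] = [3, 6, 4, 1]
r3 m[φ1→X12] = [0, 2, 3, 2]
r3 m[φ2→X4] = [2, 4, 2, 3]
r3 m[φ2→X3] = [2, 0, 4, 1]
r3 m[φ3→X3] = [5, 2, 3, 1]
r3 m[φ3→X15] = [2, 5, 2, 4]
r3 m[φ4→X10] = [3, 1, 3, 3]
r3 m[φ4→X12] = [3, 2, 1, 1]
r3 m[φ5→X15] = [1, 1, 3, 3]
r3 m[φ5→X12] = [2, 3, 4, 1]
r3 m[X4→φ0] = [0, 4, 1, 1]
r3 m[X4→φ1] = [0, 0, 1, 2]
r3 m[X4→φ2] = [0, 4, 2, 1]
r3 m[X3→φ2] = [4, 2, 3, 1]
r3 m[X3→φ3] = [0, 0, 3, 1]
r3 m[X7→φ0] = [0, 0, 0, 0]
r3 m[X10→φ4] = [0, 0, 0, 0]
r3 m[X15→φ3] = [0, 0, 0, 2]
r3 m[X15→φ5] = [1, 4, 2, 4]
r3 m[X12→φ1] = [3, 3, 3, 1]
r3 m[X12→φ4] = [0, 1, 4, 0]
r3 m[X12→φ5] = [3, 2, 3, 1]
r4 m[φ0→X4] = [0, 0, 1, 1]
r4 m[φ0→X7] = [0, 3, 2, 3]
r4 m[φ1→X4] = [3, 6, 4, 1]
r4 m[φ1→X12] = [0, 2, 3, 2]
r4 m[φ2→X4] = [2, 4, 2, 3]
r4 m[φ2→X3] = [2, 0, 4, 1]
r4 m[φ3→X3] = [5, 2, 3, 1]
r4 m[φ3→X15] = [2, 5, 2, 4]
r4 m[φ4→X10] = [3, 1, 3, 3]
r4 m[φ4→X12] = [3, 2, 1, 1]
r4 m[φ5→X15] = [1, 1, 3, 3]
r4 m[φ5→X12] = [2, 3, 4, 1]
r4 m[X4→φ0] = [5, 10, 6, 4]
r4 m[X4→φ1] = [2, 4, 3, 4]
r4 m[X4→φ2] = [3, 6, 5, 2]
r4 m[X3→φ2] = [5, 2, 3, 1]
r4 m[X3→φ3] = [2, 0, 4, 1]
r4 m[X7→φ0] = [0, 0, 0, 0]
r4 m[X10→φ4] = [0, 0, 0, 0]
r4 m[X15→φ3] = [1, 1, 3, 3]
r4 m[X15→φ5] = [2, 5, 2, 4]
r4 m[X12→φ1] = [5, 5, 5, 2]
r4 m[X12→φ4] = [2, 5, 7, 3]
r4 m[X12→φ5] = [3, 4, 4, 3]
r5 m[φ0→X4] = [0, 0, 1, 1]
r5 m[φ0→X7] = [5, 8, 5, 8]
r5 m[φ1→X4] = [5, 7, 6, 2]
r5 m[φ1→X12] = [2, 4, 5, 4]
r5 m[φ2→X4] = [2, 5, 2, 3]
r5 m[φ2→X3] = [5, 3, 7, 4]
r5 m[φ3→X3] = [6, 5, 6, 2]
r5 m[φ3→X15] = [2, 5, 2, 6]
r5 m[φ4→X10] = [7, 4, 7, 5]
r5 m[φ4→X12] = [3, 2, 1, 1]
r5 m[φ5→X15] = [3, 3, 3, 5]
r5 m[φ5→X12] = [2, 3, 4, 2]
r5 m[X4→φ0] = [5, 10, 6, 4]
r5 m[X4→φ1] = [2, 4, 3, 4]
r5 m[X4→φ2] = [3, 6, 5, 2]
r5 m[X3→φ2] = [5, 2, 3, 1]
r5 m[X3→φ3] = [2, 0, 4, 1]
r5 m[X7→φ0] = [0, 0, 0, 0]
r5 m[X10→φ4] = [0, 0, 0, 0]
r5 m[X15→φ3] = [1, 1, 3, 3]
r5 m[X15→φ5] = [2, 5, 2, 4]
r5 m[X12→φ1] = [5, 5, 5, 2]
r5 m[X12→φ4] = [2, 5, 7, 3]
r5 m[X12→φ5] = [3, 4, 4, 3]
r6 m[φ0→X4] = [0, 0, 1, 1]
r6 m[φ0→X7] = [5, 8, 5, 8]
r6 m[φ1→X4] = [5, 7, 6, 2]
r6 m[φ1→X12] = [2, 4, 5, 4]
r6 m[φ2→X4] = [2, 5, 2, 3]
r6 m[φ2→X3] = [5, 3, 7, 4]
r6 m[φ3→X3] = [6, 5, 6, 2]
r6 m[φ3→X15] = [2, 5, 2, 6]
r6 m[φ4→X10] = [7, 4, 7, 5]
r6 m[φ4→X12] = [3, 2, 1, 1]
r6 m[φ5→X15] = [3, 3, 3, 5]
r6 m[φ5→X12] = [2, 3, 4, 2]
r6 m[X4→φ0] = [7, 12, 8, 5]
r6 m[X4→φ1] = [2, 5, 3, 4]
r6 m[X4→φ2] = [5, 7, 7, 3]
r6 m[X3→φ2] = [6, 5, 6, 2]
r6 m[X3→φ3] = [5, 3, 7, 4]
r6 m[X7→φ0] = [0, 0, 0, 0]
r6 m[X10→φ4] = [0, 0, 0, 0]
r6 m[X15→φ3] = [3, 3, 3, 5]
r6 m[X15→φ5] = [2, 5, 2, 6]
r6 m[X12→φ1] = [5, 5, 5, 3]
r6 m[X12→φ4] = [4, 7, 9, 6]
r6 m[X12→φ5] = [5, 6, 6, 5]
r7 m[φ0→X4] = [0, 0, 1, 1]
r7 m[φ0→X7] = [7, 10, 6, 10]
r7 m[φ1→X4] = [5, 8, 6, 3]
r7 m[φ1→X12] = [2, 4, 5, 4]
r7 m[φ2→X4] = [3, 6, 3, 6]
r7 m[φ2→X3] = [7, 4, 9, 6]
r7 m[φ3→X3] = [8, 5, 6, 4]
r7 m[φ3→X15] = [5, 8, 5, 9]
r7 m[φ4→X10] = [9, 7, 9, 7]
r7 m[φ4→X12] = [3, 2, 1, 1]
r7 m[φ5→X15] = [5, 5, 5, 7]
r7 m[φ5→X12] = [2, 3, 4, 2]
r7 m[X4→φ0] = [7, 12, 8, 5]
r7 m[X4→φ1] = [2, 5, 3, 4]
r7 m[X4→φ2] = [5, 7, 7, 3]
r7 m[X3→φ2] = [6, 5, 6, 2]
r7 m[X3→φ3] = [5, 3, 7, 4]
r7 m[X7→φ0] = [0, 0, 0, 0]
r7 m[X10→φ4] = [0, 0, 0, 0]
r7 m[X15→φ3] = [3, 3, 3, 5]
r7 m[X15→φ5] = [2, 5, 2, 6]
r7 m[X12→φ1] = [5, 5, 5, 3]
r7 m[X12→φ4] = [4, 7, 9, 6]
r7 m[X12→φ5] = [5, 6, 6, 5]
r8 m[φ0→X4] = [0, 0, 1, 1]
r8 m[φ0→X7] = [7, 10, 6, 10]
r8 m[φ1→X4] = [5, 8, 6, 3]
r8 m[φ1→X12] = [2, 4, 5, 4]
r8 m[φ2→X4] = [3, 6, 3, 6]
r8 m[φ2→X3] = [7, 4, 9, 6]
r8 m[φ3→X3] = [8, 5, 6, 4]
r8 m[φ3→X15] = [5, 8, 5, 9]
r8 m[φ4→X10] = [9, 7, 9, 7]
r8 m[φ4→X12] = [3, 2, 1, 1]
r8 m[φ5→X15] = [5, 5, 5, 7]
r8 m[φ5→X12] = [2, 3, 4, 2]
r8 m[X4→φ0] = [8, 14, 9, 9]
r8 m[X4→φ1] = [3, 6, 4, 7]
r8 m[X4→φ2] = [5, 8, 7, 4]
r8 m[X3→φ2] = [8, 5, 6, 4]
r8 m[X3→φ3] = [7, 4, 9, 6]
r8 m[X7→φ0] = [0, 0, 0, 0]
r8 m[X10→φ4] = [0, 0, 0, 0]
r8 m[X15→φ3] = [5, 5, 5, 7]
r8 m[X15→φ5] = [5, 8, 5, 9]
r8 m[X12→φ1] = [5, 5, 5, 3]
r8 m[X12→φ4] = [4, 7, 9, 6]
r8 m[X12→φ5] = [5, 6, 6, 5]
no fixed point within 8 rounds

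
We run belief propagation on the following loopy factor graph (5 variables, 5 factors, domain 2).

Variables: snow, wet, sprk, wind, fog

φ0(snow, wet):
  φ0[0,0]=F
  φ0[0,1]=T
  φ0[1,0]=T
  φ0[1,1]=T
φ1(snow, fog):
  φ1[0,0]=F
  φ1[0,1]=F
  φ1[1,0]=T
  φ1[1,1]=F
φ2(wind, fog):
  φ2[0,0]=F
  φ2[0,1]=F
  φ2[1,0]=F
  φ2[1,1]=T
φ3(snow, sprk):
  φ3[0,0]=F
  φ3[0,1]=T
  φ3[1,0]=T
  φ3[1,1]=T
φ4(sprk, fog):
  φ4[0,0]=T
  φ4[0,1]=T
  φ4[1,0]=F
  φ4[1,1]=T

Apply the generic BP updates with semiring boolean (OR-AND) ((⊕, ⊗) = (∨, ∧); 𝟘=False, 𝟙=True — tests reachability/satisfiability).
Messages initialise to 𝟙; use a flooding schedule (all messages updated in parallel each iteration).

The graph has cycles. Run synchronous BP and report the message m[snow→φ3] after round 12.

init: all messages = 𝟙 over 2 values
r1 m[φ0→snow] = [T, T]
r1 m[φ0→wet] = [T, T]
r1 m[φ1→snow] = [F, T]
r1 m[φ1→fog] = [T, F]
r1 m[φ2→wind] = [F, T]
r1 m[φ2→fog] = [F, T]
r1 m[φ3→snow] = [T, T]
r1 m[φ3→sprk] = [T, T]
r1 m[φ4→sprk] = [T, T]
r1 m[φ4→fog] = [T, T]
r1 m[snow→φ0] = [T, T]
r1 m[snow→φ1] = [T, T]
r1 m[snow→φ3] = [T, T]
r1 m[wet→φ0] = [T, T]
r1 m[sprk→φ3] = [T, T]
r1 m[sprk→φ4] = [T, T]
r1 m[wind→φ2] = [T, T]
r1 m[fog→φ1] = [T, T]
r1 m[fog→φ2] = [T, T]
r1 m[fog→φ4] = [T, T]
r2 m[φ0→snow] = [T, T]
r2 m[φ0→wet] = [T, T]
r2 m[φ1→snow] = [F, T]
r2 m[φ1→fog] = [T, F]
r2 m[φ2→wind] = [F, T]
r2 m[φ2→fog] = [F, T]
r2 m[φ3→snow] = [T, T]
r2 m[φ3→sprk] = [T, T]
r2 m[φ4→sprk] = [T, T]
r2 m[φ4→fog] = [T, T]
r2 m[snow→φ0] = [F, T]
r2 m[snow→φ1] = [T, T]
r2 m[snow→φ3] = [F, T]
r2 m[wet→φ0] = [T, T]
r2 m[sprk→φ3] = [T, T]
r2 m[sprk→φ4] = [T, T]
r2 m[wind→φ2] = [T, T]
r2 m[fog→φ1] = [F, T]
r2 m[fog→φ2] = [T, F]
r2 m[fog→φ4] = [F, F]
r3 m[φ0→snow] = [T, T]
r3 m[φ0→wet] = [T, T]
r3 m[φ1→snow] = [F, F]
r3 m[φ1→fog] = [T, F]
r3 m[φ2→wind] = [F, F]
r3 m[φ2→fog] = [F, T]
r3 m[φ3→snow] = [T, T]
r3 m[φ3→sprk] = [T, T]
r3 m[φ4→sprk] = [F, F]
r3 m[φ4→fog] = [T, T]
r3 m[snow→φ0] = [F, T]
r3 m[snow→φ1] = [T, T]
r3 m[snow→φ3] = [F, T]
r3 m[wet→φ0] = [T, T]
r3 m[sprk→φ3] = [T, T]
r3 m[sprk→φ4] = [T, T]
r3 m[wind→φ2] = [T, T]
r3 m[fog→φ1] = [F, T]
r3 m[fog→φ2] = [T, F]
r3 m[fog→φ4] = [F, F]
r4 m[φ0→snow] = [T, T]
r4 m[φ0→wet] = [T, T]
r4 m[φ1→snow] = [F, F]
r4 m[φ1→fog] = [T, F]
r4 m[φ2→wind] = [F, F]
r4 m[φ2→fog] = [F, T]
r4 m[φ3→snow] = [T, T]
r4 m[φ3→sprk] = [T, T]
r4 m[φ4→sprk] = [F, F]
r4 m[φ4→fog] = [T, T]
r4 m[snow→φ0] = [F, F]
r4 m[snow→φ1] = [T, T]
r4 m[snow→φ3] = [F, F]
r4 m[wet→φ0] = [T, T]
r4 m[sprk→φ3] = [F, F]
r4 m[sprk→φ4] = [T, T]
r4 m[wind→φ2] = [T, T]
r4 m[fog→φ1] = [F, T]
r4 m[fog→φ2] = [T, F]
r4 m[fog→φ4] = [F, F]
r5 m[φ0→snow] = [T, T]
r5 m[φ0→wet] = [F, F]
r5 m[φ1→snow] = [F, F]
r5 m[φ1→fog] = [T, F]
r5 m[φ2→wind] = [F, F]
r5 m[φ2→fog] = [F, T]
r5 m[φ3→snow] = [F, F]
r5 m[φ3→sprk] = [F, F]
r5 m[φ4→sprk] = [F, F]
r5 m[φ4→fog] = [T, T]
r5 m[snow→φ0] = [F, F]
r5 m[snow→φ1] = [T, T]
r5 m[snow→φ3] = [F, F]
r5 m[wet→φ0] = [T, T]
r5 m[sprk→φ3] = [F, F]
r5 m[sprk→φ4] = [T, T]
r5 m[wind→φ2] = [T, T]
r5 m[fog→φ1] = [F, T]
r5 m[fog→φ2] = [T, F]
r5 m[fog→φ4] = [F, F]
r6 m[φ0→snow] = [T, T]
r6 m[φ0→wet] = [F, F]
r6 m[φ1→snow] = [F, F]
r6 m[φ1→fog] = [T, F]
r6 m[φ2→wind] = [F, F]
r6 m[φ2→fog] = [F, T]
r6 m[φ3→snow] = [F, F]
r6 m[φ3→sprk] = [F, F]
r6 m[φ4→sprk] = [F, F]
r6 m[φ4→fog] = [T, T]
r6 m[snow→φ0] = [F, F]
r6 m[snow→φ1] = [F, F]
r6 m[snow→φ3] = [F, F]
r6 m[wet→φ0] = [T, T]
r6 m[sprk→φ3] = [F, F]
r6 m[sprk→φ4] = [F, F]
r6 m[wind→φ2] = [T, T]
r6 m[fog→φ1] = [F, T]
r6 m[fog→φ2] = [T, F]
r6 m[fog→φ4] = [F, F]
r7 m[φ0→snow] = [T, T]
r7 m[φ0→wet] = [F, F]
r7 m[φ1→snow] = [F, F]
r7 m[φ1→fog] = [F, F]
r7 m[φ2→wind] = [F, F]
r7 m[φ2→fog] = [F, T]
r7 m[φ3→snow] = [F, F]
r7 m[φ3→sprk] = [F, F]
r7 m[φ4→sprk] = [F, F]
r7 m[φ4→fog] = [F, F]
r7 m[snow→φ0] = [F, F]
r7 m[snow→φ1] = [F, F]
r7 m[snow→φ3] = [F, F]
r7 m[wet→φ0] = [T, T]
r7 m[sprk→φ3] = [F, F]
r7 m[sprk→φ4] = [F, F]
r7 m[wind→φ2] = [T, T]
r7 m[fog→φ1] = [F, T]
r7 m[fog→φ2] = [T, F]
r7 m[fog→φ4] = [F, F]
r8 m[φ0→snow] = [T, T]
r8 m[φ0→wet] = [F, F]
r8 m[φ1→snow] = [F, F]
r8 m[φ1→fog] = [F, F]
r8 m[φ2→wind] = [F, F]
r8 m[φ2→fog] = [F, T]
r8 m[φ3→snow] = [F, F]
r8 m[φ3→sprk] = [F, F]
r8 m[φ4→sprk] = [F, F]
r8 m[φ4→fog] = [F, F]
r8 m[snow→φ0] = [F, F]
r8 m[snow→φ1] = [F, F]
r8 m[snow→φ3] = [F, F]
r8 m[wet→φ0] = [T, T]
r8 m[sprk→φ3] = [F, F]
r8 m[sprk→φ4] = [F, F]
r8 m[wind→φ2] = [T, T]
r8 m[fog→φ1] = [F, F]
r8 m[fog→φ2] = [F, F]
r8 m[fog→φ4] = [F, F]
r9 m[φ0→snow] = [T, T]
r9 m[φ0→wet] = [F, F]
r9 m[φ1→snow] = [F, F]
r9 m[φ1→fog] = [F, F]
r9 m[φ2→wind] = [F, F]
r9 m[φ2→fog] = [F, T]
r9 m[φ3→snow] = [F, F]
r9 m[φ3→sprk] = [F, F]
r9 m[φ4→sprk] = [F, F]
r9 m[φ4→fog] = [F, F]
r9 m[snow→φ0] = [F, F]
r9 m[snow→φ1] = [F, F]
r9 m[snow→φ3] = [F, F]
r9 m[wet→φ0] = [T, T]
r9 m[sprk→φ3] = [F, F]
r9 m[sprk→φ4] = [F, F]
r9 m[wind→φ2] = [T, T]
r9 m[fog→φ1] = [F, F]
r9 m[fog→φ2] = [F, F]
r9 m[fog→φ4] = [F, F]
r10 m[φ0→snow] = [T, T]
r10 m[φ0→wet] = [F, F]
r10 m[φ1→snow] = [F, F]
r10 m[φ1→fog] = [F, F]
r10 m[φ2→wind] = [F, F]
r10 m[φ2→fog] = [F, T]
r10 m[φ3→snow] = [F, F]
r10 m[φ3→sprk] = [F, F]
r10 m[φ4→sprk] = [F, F]
r10 m[φ4→fog] = [F, F]
r10 m[snow→φ0] = [F, F]
r10 m[snow→φ1] = [F, F]
r10 m[snow→φ3] = [F, F]
r10 m[wet→φ0] = [T, T]
r10 m[sprk→φ3] = [F, F]
r10 m[sprk→φ4] = [F, F]
r10 m[wind→φ2] = [T, T]
r10 m[fog→φ1] = [F, F]
r10 m[fog→φ2] = [F, F]
r10 m[fog→φ4] = [F, F]
r11 m[φ0→snow] = [T, T]
r11 m[φ0→wet] = [F, F]
r11 m[φ1→snow] = [F, F]
r11 m[φ1→fog] = [F, F]
r11 m[φ2→wind] = [F, F]
r11 m[φ2→fog] = [F, T]
r11 m[φ3→snow] = [F, F]
r11 m[φ3→sprk] = [F, F]
r11 m[φ4→sprk] = [F, F]
r11 m[φ4→fog] = [F, F]
r11 m[snow→φ0] = [F, F]
r11 m[snow→φ1] = [F, F]
r11 m[snow→φ3] = [F, F]
r11 m[wet→φ0] = [T, T]
r11 m[sprk→φ3] = [F, F]
r11 m[sprk→φ4] = [F, F]
r11 m[wind→φ2] = [T, T]
r11 m[fog→φ1] = [F, F]
r11 m[fog→φ2] = [F, F]
r11 m[fog→φ4] = [F, F]
r12 m[φ0→snow] = [T, T]
r12 m[φ0→wet] = [F, F]
r12 m[φ1→snow] = [F, F]
r12 m[φ1→fog] = [F, F]
r12 m[φ2→wind] = [F, F]
r12 m[φ2→fog] = [F, T]
r12 m[φ3→snow] = [F, F]
r12 m[φ3→sprk] = [F, F]
r12 m[φ4→sprk] = [F, F]
r12 m[φ4→fog] = [F, F]
r12 m[snow→φ0] = [F, F]
r12 m[snow→φ1] = [F, F]
r12 m[snow→φ3] = [F, F]
r12 m[wet→φ0] = [T, T]
r12 m[sprk→φ3] = [F, F]
r12 m[sprk→φ4] = [F, F]
r12 m[wind→φ2] = [T, T]
r12 m[fog→φ1] = [F, F]
r12 m[fog→φ2] = [F, F]
r12 m[fog→φ4] = [F, F]
fixed point reached at round 9

message @ round 12 = [F, F]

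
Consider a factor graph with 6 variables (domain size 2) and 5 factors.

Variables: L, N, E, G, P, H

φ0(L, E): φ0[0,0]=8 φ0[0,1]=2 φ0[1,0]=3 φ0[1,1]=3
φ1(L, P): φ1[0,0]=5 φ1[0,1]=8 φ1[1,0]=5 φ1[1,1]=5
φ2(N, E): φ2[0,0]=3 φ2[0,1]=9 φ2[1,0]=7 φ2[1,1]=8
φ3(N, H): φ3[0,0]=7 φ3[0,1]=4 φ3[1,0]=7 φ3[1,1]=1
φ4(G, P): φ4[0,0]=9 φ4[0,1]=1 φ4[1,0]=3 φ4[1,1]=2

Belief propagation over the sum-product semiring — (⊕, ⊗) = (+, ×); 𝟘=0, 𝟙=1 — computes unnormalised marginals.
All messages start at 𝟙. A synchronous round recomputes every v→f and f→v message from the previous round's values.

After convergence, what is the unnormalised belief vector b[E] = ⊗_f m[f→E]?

b[E] = [79833, 64059]

init: all messages = 𝟙 over 2 values
r1 m[φ0→L] = [10, 6]
r1 m[φ0→E] = [11, 5]
r1 m[φ1→L] = [13, 10]
r1 m[φ1→P] = [10, 13]
r1 m[φ2→N] = [12, 15]
r1 m[φ2→E] = [10, 17]
r1 m[φ3→N] = [11, 8]
r1 m[φ3→H] = [14, 5]
r1 m[φ4→G] = [10, 5]
r1 m[φ4→P] = [12, 3]
r1 m[L→φ0] = [1, 1]
r1 m[L→φ1] = [1, 1]
r1 m[N→φ2] = [1, 1]
r1 m[N→φ3] = [1, 1]
r1 m[E→φ0] = [1, 1]
r1 m[E→φ2] = [1, 1]
r1 m[G→φ4] = [1, 1]
r1 m[P→φ1] = [1, 1]
r1 m[P→φ4] = [1, 1]
r1 m[H→φ3] = [1, 1]
r2 m[φ0→L] = [10, 6]
r2 m[φ0→E] = [11, 5]
r2 m[φ1→L] = [13, 10]
r2 m[φ1→P] = [10, 13]
r2 m[φ2→N] = [12, 15]
r2 m[φ2→E] = [10, 17]
r2 m[φ3→N] = [11, 8]
r2 m[φ3→H] = [14, 5]
r2 m[φ4→G] = [10, 5]
r2 m[φ4→P] = [12, 3]
r2 m[L→φ0] = [13, 10]
r2 m[L→φ1] = [10, 6]
r2 m[N→φ2] = [11, 8]
r2 m[N→φ3] = [12, 15]
r2 m[E→φ0] = [10, 17]
r2 m[E→φ2] = [11, 5]
r2 m[G→φ4] = [1, 1]
r2 m[P→φ1] = [12, 3]
r2 m[P→φ4] = [10, 13]
r2 m[H→φ3] = [1, 1]
r3 m[φ0→L] = [114, 81]
r3 m[φ0→E] = [134, 56]
r3 m[φ1→L] = [84, 75]
r3 m[φ1→P] = [80, 110]
r3 m[φ2→N] = [78, 117]
r3 m[φ2→E] = [89, 163]
r3 m[φ3→N] = [11, 8]
r3 m[φ3→H] = [189, 63]
r3 m[φ4→G] = [103, 56]
r3 m[φ4→P] = [12, 3]
r3 m[L→φ0] = [13, 10]
r3 m[L→φ1] = [10, 6]
r3 m[N→φ2] = [11, 8]
r3 m[N→φ3] = [12, 15]
r3 m[E→φ0] = [10, 17]
r3 m[E→φ2] = [11, 5]
r3 m[G→φ4] = [1, 1]
r3 m[P→φ1] = [12, 3]
r3 m[P→φ4] = [10, 13]
r3 m[H→φ3] = [1, 1]
r4 m[φ0→L] = [114, 81]
r4 m[φ0→E] = [134, 56]
r4 m[φ1→L] = [84, 75]
r4 m[φ1→P] = [80, 110]
r4 m[φ2→N] = [78, 117]
r4 m[φ2→E] = [89, 163]
r4 m[φ3→N] = [11, 8]
r4 m[φ3→H] = [189, 63]
r4 m[φ4→G] = [103, 56]
r4 m[φ4→P] = [12, 3]
r4 m[L→φ0] = [84, 75]
r4 m[L→φ1] = [114, 81]
r4 m[N→φ2] = [11, 8]
r4 m[N→φ3] = [78, 117]
r4 m[E→φ0] = [89, 163]
r4 m[E→φ2] = [134, 56]
r4 m[G→φ4] = [1, 1]
r4 m[P→φ1] = [12, 3]
r4 m[P→φ4] = [80, 110]
r4 m[H→φ3] = [1, 1]
r5 m[φ0→L] = [1038, 756]
r5 m[φ0→E] = [897, 393]
r5 m[φ1→L] = [84, 75]
r5 m[φ1→P] = [975, 1317]
r5 m[φ2→N] = [906, 1386]
r5 m[φ2→E] = [89, 163]
r5 m[φ3→N] = [11, 8]
r5 m[φ3→H] = [1365, 429]
r5 m[φ4→G] = [830, 460]
r5 m[φ4→P] = [12, 3]
r5 m[L→φ0] = [84, 75]
r5 m[L→φ1] = [114, 81]
r5 m[N→φ2] = [11, 8]
r5 m[N→φ3] = [78, 117]
r5 m[E→φ0] = [89, 163]
r5 m[E→φ2] = [134, 56]
r5 m[G→φ4] = [1, 1]
r5 m[P→φ1] = [12, 3]
r5 m[P→φ4] = [80, 110]
r5 m[H→φ3] = [1, 1]
r6 m[φ0→L] = [1038, 756]
r6 m[φ0→E] = [897, 393]
r6 m[φ1→L] = [84, 75]
r6 m[φ1→P] = [975, 1317]
r6 m[φ2→N] = [906, 1386]
r6 m[φ2→E] = [89, 163]
r6 m[φ3→N] = [11, 8]
r6 m[φ3→H] = [1365, 429]
r6 m[φ4→G] = [830, 460]
r6 m[φ4→P] = [12, 3]
r6 m[L→φ0] = [84, 75]
r6 m[L→φ1] = [1038, 756]
r6 m[N→φ2] = [11, 8]
r6 m[N→φ3] = [906, 1386]
r6 m[E→φ0] = [89, 163]
r6 m[E→φ2] = [897, 393]
r6 m[G→φ4] = [1, 1]
r6 m[P→φ1] = [12, 3]
r6 m[P→φ4] = [975, 1317]
r6 m[H→φ3] = [1, 1]
r7 m[φ0→L] = [1038, 756]
r7 m[φ0→E] = [897, 393]
r7 m[φ1→L] = [84, 75]
r7 m[φ1→P] = [8970, 12084]
r7 m[φ2→N] = [6228, 9423]
r7 m[φ2→E] = [89, 163]
r7 m[φ3→N] = [11, 8]
r7 m[φ3→H] = [16044, 5010]
r7 m[φ4→G] = [10092, 5559]
r7 m[φ4→P] = [12, 3]
r7 m[L→φ0] = [84, 75]
r7 m[L→φ1] = [1038, 756]
r7 m[N→φ2] = [11, 8]
r7 m[N→φ3] = [906, 1386]
r7 m[E→φ0] = [89, 163]
r7 m[E→φ2] = [897, 393]
r7 m[G→φ4] = [1, 1]
r7 m[P→φ1] = [12, 3]
r7 m[P→φ4] = [975, 1317]
r7 m[H→φ3] = [1, 1]
r8 m[φ0→L] = [1038, 756]
r8 m[φ0→E] = [897, 393]
r8 m[φ1→L] = [84, 75]
r8 m[φ1→P] = [8970, 12084]
r8 m[φ2→N] = [6228, 9423]
r8 m[φ2→E] = [89, 163]
r8 m[φ3→N] = [11, 8]
r8 m[φ3→H] = [16044, 5010]
r8 m[φ4→G] = [10092, 5559]
r8 m[φ4→P] = [12, 3]
r8 m[L→φ0] = [84, 75]
r8 m[L→φ1] = [1038, 756]
r8 m[N→φ2] = [11, 8]
r8 m[N→φ3] = [6228, 9423]
r8 m[E→φ0] = [89, 163]
r8 m[E→φ2] = [897, 393]
r8 m[G→φ4] = [1, 1]
r8 m[P→φ1] = [12, 3]
r8 m[P→φ4] = [8970, 12084]
r8 m[H→φ3] = [1, 1]
r9 m[φ0→L] = [1038, 756]
r9 m[φ0→E] = [897, 393]
r9 m[φ1→L] = [84, 75]
r9 m[φ1→P] = [8970, 12084]
r9 m[φ2→N] = [6228, 9423]
r9 m[φ2→E] = [89, 163]
r9 m[φ3→N] = [11, 8]
r9 m[φ3→H] = [109557, 34335]
r9 m[φ4→G] = [92814, 51078]
r9 m[φ4→P] = [12, 3]
r9 m[L→φ0] = [84, 75]
r9 m[L→φ1] = [1038, 756]
r9 m[N→φ2] = [11, 8]
r9 m[N→φ3] = [6228, 9423]
r9 m[E→φ0] = [89, 163]
r9 m[E→φ2] = [897, 393]
r9 m[G→φ4] = [1, 1]
r9 m[P→φ1] = [12, 3]
r9 m[P→φ4] = [8970, 12084]
r9 m[H→φ3] = [1, 1]
r10 m[φ0→L] = [1038, 756]
r10 m[φ0→E] = [897, 393]
r10 m[φ1→L] = [84, 75]
r10 m[φ1→P] = [8970, 12084]
r10 m[φ2→N] = [6228, 9423]
r10 m[φ2→E] = [89, 163]
r10 m[φ3→N] = [11, 8]
r10 m[φ3→H] = [109557, 34335]
r10 m[φ4→G] = [92814, 51078]
r10 m[φ4→P] = [12, 3]
r10 m[L→φ0] = [84, 75]
r10 m[L→φ1] = [1038, 756]
r10 m[N→φ2] = [11, 8]
r10 m[N→φ3] = [6228, 9423]
r10 m[E→φ0] = [89, 163]
r10 m[E→φ2] = [897, 393]
r10 m[G→φ4] = [1, 1]
r10 m[P→φ1] = [12, 3]
r10 m[P→φ4] = [8970, 12084]
r10 m[H→φ3] = [1, 1]
fixed point reached at round 10
b[E] = ⊗ incoming = [79833, 64059]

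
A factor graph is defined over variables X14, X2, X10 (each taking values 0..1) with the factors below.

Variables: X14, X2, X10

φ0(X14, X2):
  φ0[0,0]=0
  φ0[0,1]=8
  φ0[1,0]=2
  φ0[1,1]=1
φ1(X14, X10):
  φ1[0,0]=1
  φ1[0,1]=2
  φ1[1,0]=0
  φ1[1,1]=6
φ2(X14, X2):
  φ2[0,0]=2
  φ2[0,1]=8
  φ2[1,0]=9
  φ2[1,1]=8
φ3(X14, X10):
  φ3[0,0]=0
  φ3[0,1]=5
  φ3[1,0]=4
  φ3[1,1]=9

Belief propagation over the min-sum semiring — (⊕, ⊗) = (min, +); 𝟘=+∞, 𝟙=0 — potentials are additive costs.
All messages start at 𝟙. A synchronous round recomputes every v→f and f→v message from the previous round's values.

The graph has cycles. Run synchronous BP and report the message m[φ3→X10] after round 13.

message @ round 13 = [53, 58]

init: all messages = 𝟙 over 2 values
r1 m[φ0→X14] = [0, 1]
r1 m[φ0→X2] = [0, 1]
r1 m[φ1→X14] = [1, 0]
r1 m[φ1→X10] = [0, 2]
r1 m[φ2→X14] = [2, 8]
r1 m[φ2→X2] = [2, 8]
r1 m[φ3→X14] = [0, 4]
r1 m[φ3→X10] = [0, 5]
r1 m[X14→φ0] = [0, 0]
r1 m[X14→φ1] = [0, 0]
r1 m[X14→φ2] = [0, 0]
r1 m[X14→φ3] = [0, 0]
r1 m[X2→φ0] = [0, 0]
r1 m[X2→φ2] = [0, 0]
r1 m[X10→φ1] = [0, 0]
r1 m[X10→φ3] = [0, 0]
r2 m[φ0→X14] = [0, 1]
r2 m[φ0→X2] = [0, 1]
r2 m[φ1→X14] = [1, 0]
r2 m[φ1→X10] = [0, 2]
r2 m[φ2→X14] = [2, 8]
r2 m[φ2→X2] = [2, 8]
r2 m[φ3→X14] = [0, 4]
r2 m[φ3→X10] = [0, 5]
r2 m[X14→φ0] = [3, 12]
r2 m[X14→φ1] = [2, 13]
r2 m[X14→φ2] = [1, 5]
r2 m[X14→φ3] = [3, 9]
r2 m[X2→φ0] = [2, 8]
r2 m[X2→φ2] = [0, 1]
r2 m[X10→φ1] = [0, 5]
r2 m[X10→φ3] = [0, 2]
r3 m[φ0→X14] = [2, 4]
r3 m[φ0→X2] = [3, 11]
r3 m[φ1→X14] = [1, 0]
r3 m[φ1→X10] = [3, 4]
r3 m[φ2→X14] = [2, 9]
r3 m[φ2→X2] = [3, 9]
r3 m[φ3→X14] = [0, 4]
r3 m[φ3→X10] = [3, 8]
r3 m[X14→φ0] = [3, 12]
r3 m[X14→φ1] = [2, 13]
r3 m[X14→φ2] = [1, 5]
r3 m[X14→φ3] = [3, 9]
r3 m[X2→φ0] = [2, 8]
r3 m[X2→φ2] = [0, 1]
r3 m[X10→φ1] = [0, 5]
r3 m[X10→φ3] = [0, 2]
r4 m[φ0→X14] = [2, 4]
r4 m[φ0→X2] = [3, 11]
r4 m[φ1→X14] = [1, 0]
r4 m[φ1→X10] = [3, 4]
r4 m[φ2→X14] = [2, 9]
r4 m[φ2→X2] = [3, 9]
r4 m[φ3→X14] = [0, 4]
r4 m[φ3→X10] = [3, 8]
r4 m[X14→φ0] = [3, 13]
r4 m[X14→φ1] = [4, 17]
r4 m[X14→φ2] = [3, 8]
r4 m[X14→φ3] = [5, 13]
r4 m[X2→φ0] = [3, 9]
r4 m[X2→φ2] = [3, 11]
r4 m[X10→φ1] = [3, 8]
r4 m[X10→φ3] = [3, 4]
r5 m[φ0→X14] = [3, 5]
r5 m[φ0→X2] = [3, 11]
r5 m[φ1→X14] = [4, 3]
r5 m[φ1→X10] = [5, 6]
r5 m[φ2→X14] = [5, 12]
r5 m[φ2→X2] = [5, 11]
r5 m[φ3→X14] = [3, 7]
r5 m[φ3→X10] = [5, 10]
r5 m[X14→φ0] = [3, 13]
r5 m[X14→φ1] = [4, 17]
r5 m[X14→φ2] = [3, 8]
r5 m[X14→φ3] = [5, 13]
r5 m[X2→φ0] = [3, 9]
r5 m[X2→φ2] = [3, 11]
r5 m[X10→φ1] = [3, 8]
r5 m[X10→φ3] = [3, 4]
r6 m[φ0→X14] = [3, 5]
r6 m[φ0→X2] = [3, 11]
r6 m[φ1→X14] = [4, 3]
r6 m[φ1→X10] = [5, 6]
r6 m[φ2→X14] = [5, 12]
r6 m[φ2→X2] = [5, 11]
r6 m[φ3→X14] = [3, 7]
r6 m[φ3→X10] = [5, 10]
r6 m[X14→φ0] = [12, 22]
r6 m[X14→φ1] = [11, 24]
r6 m[X14→φ2] = [10, 15]
r6 m[X14→φ3] = [12, 20]
r6 m[X2→φ0] = [5, 11]
r6 m[X2→φ2] = [3, 11]
r6 m[X10→φ1] = [5, 10]
r6 m[X10→φ3] = [5, 6]
r7 m[φ0→X14] = [5, 7]
r7 m[φ0→X2] = [12, 20]
r7 m[φ1→X14] = [6, 5]
r7 m[φ1→X10] = [12, 13]
r7 m[φ2→X14] = [5, 12]
r7 m[φ2→X2] = [12, 18]
r7 m[φ3→X14] = [5, 9]
r7 m[φ3→X10] = [12, 17]
r7 m[X14→φ0] = [12, 22]
r7 m[X14→φ1] = [11, 24]
r7 m[X14→φ2] = [10, 15]
r7 m[X14→φ3] = [12, 20]
r7 m[X2→φ0] = [5, 11]
r7 m[X2→φ2] = [3, 11]
r7 m[X10→φ1] = [5, 10]
r7 m[X10→φ3] = [5, 6]
r8 m[φ0→X14] = [5, 7]
r8 m[φ0→X2] = [12, 20]
r8 m[φ1→X14] = [6, 5]
r8 m[φ1→X10] = [12, 13]
r8 m[φ2→X14] = [5, 12]
r8 m[φ2→X2] = [12, 18]
r8 m[φ3→X14] = [5, 9]
r8 m[φ3→X10] = [12, 17]
r8 m[X14→φ0] = [16, 26]
r8 m[X14→φ1] = [15, 28]
r8 m[X14→φ2] = [16, 21]
r8 m[X14→φ3] = [16, 24]
r8 m[X2→φ0] = [12, 18]
r8 m[X2→φ2] = [12, 20]
r8 m[X10→φ1] = [12, 17]
r8 m[X10→φ3] = [12, 13]
r9 m[φ0→X14] = [12, 14]
r9 m[φ0→X2] = [16, 24]
r9 m[φ1→X14] = [13, 12]
r9 m[φ1→X10] = [16, 17]
r9 m[φ2→X14] = [14, 21]
r9 m[φ2→X2] = [18, 24]
r9 m[φ3→X14] = [12, 16]
r9 m[φ3→X10] = [16, 21]
r9 m[X14→φ0] = [16, 26]
r9 m[X14→φ1] = [15, 28]
r9 m[X14→φ2] = [16, 21]
r9 m[X14→φ3] = [16, 24]
r9 m[X2→φ0] = [12, 18]
r9 m[X2→φ2] = [12, 20]
r9 m[X10→φ1] = [12, 17]
r9 m[X10→φ3] = [12, 13]
r10 m[φ0→X14] = [12, 14]
r10 m[φ0→X2] = [16, 24]
r10 m[φ1→X14] = [13, 12]
r10 m[φ1→X10] = [16, 17]
r10 m[φ2→X14] = [14, 21]
r10 m[φ2→X2] = [18, 24]
r10 m[φ3→X14] = [12, 16]
r10 m[φ3→X10] = [16, 21]
r10 m[X14→φ0] = [39, 49]
r10 m[X14→φ1] = [38, 51]
r10 m[X14→φ2] = [37, 42]
r10 m[X14→φ3] = [39, 47]
r10 m[X2→φ0] = [18, 24]
r10 m[X2→φ2] = [16, 24]
r10 m[X10→φ1] = [16, 21]
r10 m[X10→φ3] = [16, 17]
r11 m[φ0→X14] = [18, 20]
r11 m[φ0→X2] = [39, 47]
r11 m[φ1→X14] = [17, 16]
r11 m[φ1→X10] = [39, 40]
r11 m[φ2→X14] = [18, 25]
r11 m[φ2→X2] = [39, 45]
r11 m[φ3→X14] = [16, 20]
r11 m[φ3→X10] = [39, 44]
r11 m[X14→φ0] = [39, 49]
r11 m[X14→φ1] = [38, 51]
r11 m[X14→φ2] = [37, 42]
r11 m[X14→φ3] = [39, 47]
r11 m[X2→φ0] = [18, 24]
r11 m[X2→φ2] = [16, 24]
r11 m[X10→φ1] = [16, 21]
r11 m[X10→φ3] = [16, 17]
r12 m[φ0→X14] = [18, 20]
r12 m[φ0→X2] = [39, 47]
r12 m[φ1→X14] = [17, 16]
r12 m[φ1→X10] = [39, 40]
r12 m[φ2→X14] = [18, 25]
r12 m[φ2→X2] = [39, 45]
r12 m[φ3→X14] = [16, 20]
r12 m[φ3→X10] = [39, 44]
r12 m[X14→φ0] = [51, 61]
r12 m[X14→φ1] = [52, 65]
r12 m[X14→φ2] = [51, 56]
r12 m[X14→φ3] = [53, 61]
r12 m[X2→φ0] = [39, 45]
r12 m[X2→φ2] = [39, 47]
r12 m[X10→φ1] = [39, 44]
r12 m[X10→φ3] = [39, 40]
r13 m[φ0→X14] = [39, 41]
r13 m[φ0→X2] = [51, 59]
r13 m[φ1→X14] = [40, 39]
r13 m[φ1→X10] = [53, 54]
r13 m[φ2→X14] = [41, 48]
r13 m[φ2→X2] = [53, 59]
r13 m[φ3→X14] = [39, 43]
r13 m[φ3→X10] = [53, 58]
r13 m[X14→φ0] = [51, 61]
r13 m[X14→φ1] = [52, 65]
r13 m[X14→φ2] = [51, 56]
r13 m[X14→φ3] = [53, 61]
r13 m[X2→φ0] = [39, 45]
r13 m[X2→φ2] = [39, 47]
r13 m[X10→φ1] = [39, 44]
r13 m[X10→φ3] = [39, 40]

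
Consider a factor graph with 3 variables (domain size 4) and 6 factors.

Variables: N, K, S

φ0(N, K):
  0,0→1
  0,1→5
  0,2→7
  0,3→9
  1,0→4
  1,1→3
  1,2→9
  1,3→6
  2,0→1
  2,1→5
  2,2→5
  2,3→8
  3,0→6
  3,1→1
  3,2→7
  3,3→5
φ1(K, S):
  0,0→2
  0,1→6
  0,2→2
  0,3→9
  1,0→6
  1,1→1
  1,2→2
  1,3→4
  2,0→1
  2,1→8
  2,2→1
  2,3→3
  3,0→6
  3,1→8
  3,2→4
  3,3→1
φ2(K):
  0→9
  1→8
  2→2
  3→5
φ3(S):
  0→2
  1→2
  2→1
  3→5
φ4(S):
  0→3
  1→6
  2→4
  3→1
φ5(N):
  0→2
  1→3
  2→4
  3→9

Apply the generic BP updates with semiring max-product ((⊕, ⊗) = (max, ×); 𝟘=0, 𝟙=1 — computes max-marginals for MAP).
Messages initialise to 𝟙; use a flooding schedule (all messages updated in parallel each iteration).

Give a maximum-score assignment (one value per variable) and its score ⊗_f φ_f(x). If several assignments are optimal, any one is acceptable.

init: all messages = 𝟙 over 4 values
r1 m[φ0→N] = [9, 9, 8, 7]
r1 m[φ0→K] = [6, 5, 9, 9]
r1 m[φ1→K] = [9, 6, 8, 8]
r1 m[φ1→S] = [6, 8, 4, 9]
r1 m[φ2→K] = [9, 8, 2, 5]
r1 m[φ3→S] = [2, 2, 1, 5]
r1 m[φ4→S] = [3, 6, 4, 1]
r1 m[φ5→N] = [2, 3, 4, 9]
r1 m[N→φ0] = [1, 1, 1, 1]
r1 m[N→φ5] = [1, 1, 1, 1]
r1 m[K→φ0] = [1, 1, 1, 1]
r1 m[K→φ1] = [1, 1, 1, 1]
r1 m[K→φ2] = [1, 1, 1, 1]
r1 m[S→φ1] = [1, 1, 1, 1]
r1 m[S→φ3] = [1, 1, 1, 1]
r1 m[S→φ4] = [1, 1, 1, 1]
r2 m[φ0→N] = [9, 9, 8, 7]
r2 m[φ0→K] = [6, 5, 9, 9]
r2 m[φ1→K] = [9, 6, 8, 8]
r2 m[φ1→S] = [6, 8, 4, 9]
r2 m[φ2→K] = [9, 8, 2, 5]
r2 m[φ3→S] = [2, 2, 1, 5]
r2 m[φ4→S] = [3, 6, 4, 1]
r2 m[φ5→N] = [2, 3, 4, 9]
r2 m[N→φ0] = [2, 3, 4, 9]
r2 m[N→φ5] = [9, 9, 8, 7]
r2 m[K→φ0] = [81, 48, 16, 40]
r2 m[K→φ1] = [54, 40, 18, 45]
r2 m[K→φ2] = [54, 30, 72, 72]
r2 m[S→φ1] = [6, 12, 4, 5]
r2 m[S→φ3] = [18, 48, 16, 9]
r2 m[S→φ4] = [12, 16, 4, 45]
r3 m[φ0→N] = [360, 324, 320, 486]
r3 m[φ0→K] = [54, 20, 63, 45]
r3 m[φ1→K] = [72, 36, 96, 96]
r3 m[φ1→S] = [270, 360, 180, 486]
r3 m[φ2→K] = [9, 8, 2, 5]
r3 m[φ3→S] = [2, 2, 1, 5]
r3 m[φ4→S] = [3, 6, 4, 1]
r3 m[φ5→N] = [2, 3, 4, 9]
r3 m[N→φ0] = [2, 3, 4, 9]
r3 m[N→φ5] = [9, 9, 8, 7]
r3 m[K→φ0] = [81, 48, 16, 40]
r3 m[K→φ1] = [54, 40, 18, 45]
r3 m[K→φ2] = [54, 30, 72, 72]
r3 m[S→φ1] = [6, 12, 4, 5]
r3 m[S→φ3] = [18, 48, 16, 9]
r3 m[S→φ4] = [12, 16, 4, 45]
r4 m[φ0→N] = [360, 324, 320, 486]
r4 m[φ0→K] = [54, 20, 63, 45]
r4 m[φ1→K] = [72, 36, 96, 96]
r4 m[φ1→S] = [270, 360, 180, 486]
r4 m[φ2→K] = [9, 8, 2, 5]
r4 m[φ3→S] = [2, 2, 1, 5]
r4 m[φ4→S] = [3, 6, 4, 1]
r4 m[φ5→N] = [2, 3, 4, 9]
r4 m[N→φ0] = [2, 3, 4, 9]
r4 m[N→φ5] = [360, 324, 320, 486]
r4 m[K→φ0] = [648, 288, 192, 480]
r4 m[K→φ1] = [486, 160, 126, 225]
r4 m[K→φ2] = [3888, 720, 6048, 4320]
r4 m[S→φ1] = [6, 12, 4, 5]
r4 m[S→φ3] = [810, 2160, 720, 486]
r4 m[S→φ4] = [540, 720, 180, 2430]
r5 m[φ0→N] = [4320, 2880, 3840, 3888]
r5 m[φ0→K] = [54, 20, 63, 45]
r5 m[φ1→K] = [72, 36, 96, 96]
r5 m[φ1→S] = [1350, 2916, 972, 4374]
r5 m[φ2→K] = [9, 8, 2, 5]
r5 m[φ3→S] = [2, 2, 1, 5]
r5 m[φ4→S] = [3, 6, 4, 1]
r5 m[φ5→N] = [2, 3, 4, 9]
r5 m[N→φ0] = [2, 3, 4, 9]
r5 m[N→φ5] = [360, 324, 320, 486]
r5 m[K→φ0] = [648, 288, 192, 480]
r5 m[K→φ1] = [486, 160, 126, 225]
r5 m[K→φ2] = [3888, 720, 6048, 4320]
r5 m[S→φ1] = [6, 12, 4, 5]
r5 m[S→φ3] = [810, 2160, 720, 486]
r5 m[S→φ4] = [540, 720, 180, 2430]
r6 m[φ0→N] = [4320, 2880, 3840, 3888]
r6 m[φ0→K] = [54, 20, 63, 45]
r6 m[φ1→K] = [72, 36, 96, 96]
r6 m[φ1→S] = [1350, 2916, 972, 4374]
r6 m[φ2→K] = [9, 8, 2, 5]
r6 m[φ3→S] = [2, 2, 1, 5]
r6 m[φ4→S] = [3, 6, 4, 1]
r6 m[φ5→N] = [2, 3, 4, 9]
r6 m[N→φ0] = [2, 3, 4, 9]
r6 m[N→φ5] = [4320, 2880, 3840, 3888]
r6 m[K→φ0] = [648, 288, 192, 480]
r6 m[K→φ1] = [486, 160, 126, 225]
r6 m[K→φ2] = [3888, 720, 6048, 4320]
r6 m[S→φ1] = [6, 12, 4, 5]
r6 m[S→φ3] = [4050, 17496, 3888, 4374]
r6 m[S→φ4] = [2700, 5832, 972, 21870]
r7 m[φ0→N] = [4320, 2880, 3840, 3888]
r7 m[φ0→K] = [54, 20, 63, 45]
r7 m[φ1→K] = [72, 36, 96, 96]
r7 m[φ1→S] = [1350, 2916, 972, 4374]
r7 m[φ2→K] = [9, 8, 2, 5]
r7 m[φ3→S] = [2, 2, 1, 5]
r7 m[φ4→S] = [3, 6, 4, 1]
r7 m[φ5→N] = [2, 3, 4, 9]
r7 m[N→φ0] = [2, 3, 4, 9]
r7 m[N→φ5] = [4320, 2880, 3840, 3888]
r7 m[K→φ0] = [648, 288, 192, 480]
r7 m[K→φ1] = [486, 160, 126, 225]
r7 m[K→φ2] = [3888, 720, 6048, 4320]
r7 m[S→φ1] = [6, 12, 4, 5]
r7 m[S→φ3] = [4050, 17496, 3888, 4374]
r7 m[S→φ4] = [2700, 5832, 972, 21870]
fixed point reached at round 7
traceback from N: (N=3, K=0, S=1), score=34992

assignment: (N=3, K=0, S=1); score = 34992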